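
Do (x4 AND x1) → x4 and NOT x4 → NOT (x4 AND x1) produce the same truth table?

Yes, Contrapositive is always equivalent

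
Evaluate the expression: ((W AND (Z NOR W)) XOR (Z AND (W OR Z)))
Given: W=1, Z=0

Substituting: ((1 AND (0 NOR 1)) XOR (0 AND (1 OR 0)))
= 0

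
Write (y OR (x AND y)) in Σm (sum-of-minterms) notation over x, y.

Σm(1, 3) = (NOT x AND y) OR (x AND y)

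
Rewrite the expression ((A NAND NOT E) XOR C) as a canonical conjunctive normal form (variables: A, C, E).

(A OR NOT C OR E) AND (A OR NOT C OR NOT E) AND (NOT A OR C OR E) AND (NOT A OR NOT C OR NOT E)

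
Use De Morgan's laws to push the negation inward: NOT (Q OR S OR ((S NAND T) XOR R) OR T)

NOT Q AND NOT S AND NOT ((S NAND T) XOR R) AND NOT T
De Morgan's: NOT(OR of terms) = AND of negations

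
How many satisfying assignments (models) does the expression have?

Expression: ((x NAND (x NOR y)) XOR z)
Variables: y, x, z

Satisfying assignments: (0,0,0), (0,1,0), (1,0,0), (1,1,0)
Count: 4 out of 8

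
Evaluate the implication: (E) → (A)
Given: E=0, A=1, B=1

Antecedent (E) = 0; consequent (A) = 1.
0 → 1 = 1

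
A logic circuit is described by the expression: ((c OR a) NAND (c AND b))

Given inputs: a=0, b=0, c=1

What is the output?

Substituting: ((1 OR 0) NAND (1 AND 0))
= 1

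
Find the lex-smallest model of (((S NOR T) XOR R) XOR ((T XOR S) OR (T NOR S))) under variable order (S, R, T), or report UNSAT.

S=0, R=0, T=1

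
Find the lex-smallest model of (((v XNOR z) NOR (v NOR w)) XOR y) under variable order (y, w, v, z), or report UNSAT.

y=0, w=0, v=1, z=0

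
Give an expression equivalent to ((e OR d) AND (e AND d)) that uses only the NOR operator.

((((e NOR d) NOR (e NOR d)) NOR ((e NOR d) NOR (e NOR d))) NOR (((e NOR e) NOR (d NOR d)) NOR ((e NOR e) NOR (d NOR d))))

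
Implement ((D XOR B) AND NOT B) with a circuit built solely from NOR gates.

((((((D NOR B) NOR (D NOR B)) NOR ((D NOR B) NOR (D NOR B))) NOR ((((D NOR D) NOR (B NOR B)) NOR ((D NOR D) NOR (B NOR B))) NOR (((D NOR D) NOR (B NOR B)) NOR ((D NOR D) NOR (B NOR B))))) NOR ((((D NOR B) NOR (D NOR B)) NOR ((D NOR B) NOR (D NOR B))) NOR ((((D NOR D) NOR (B NOR B)) NOR ((D NOR D) NOR (B NOR B))) NOR (((D NOR D) NOR (B NOR B)) NOR ((D NOR D) NOR (B NOR B)))))) NOR ((B NOR B) NOR (B NOR B)))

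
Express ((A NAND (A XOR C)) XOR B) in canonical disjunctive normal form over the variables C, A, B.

(NOT C AND NOT A AND NOT B) OR (NOT C AND A AND B) OR (C AND NOT A AND NOT B) OR (C AND A AND NOT B)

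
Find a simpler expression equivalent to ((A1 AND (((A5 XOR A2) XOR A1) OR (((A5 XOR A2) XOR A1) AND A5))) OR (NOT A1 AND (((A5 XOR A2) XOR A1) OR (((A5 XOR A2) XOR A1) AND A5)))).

By distribution ((E AND v) OR (E AND NOT v) = E) then absorption (E OR (E AND v) = E):
= ((A5 XOR A2) XOR A1)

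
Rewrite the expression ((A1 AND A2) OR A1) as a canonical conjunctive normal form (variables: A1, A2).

(A1 OR A2) AND (A1 OR NOT A2)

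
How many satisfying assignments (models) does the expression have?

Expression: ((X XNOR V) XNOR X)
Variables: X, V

Satisfying assignments: (0,1), (1,1)
Count: 2 out of 4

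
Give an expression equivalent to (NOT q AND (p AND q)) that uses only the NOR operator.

(((q NOR q) NOR (q NOR q)) NOR (((p NOR p) NOR (q NOR q)) NOR ((p NOR p) NOR (q NOR q))))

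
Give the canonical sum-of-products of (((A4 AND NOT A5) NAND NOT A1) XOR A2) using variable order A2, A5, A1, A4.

Σm(0, 2, 3, 4, 5, 6, 7, 9) = (NOT A2 AND NOT A5 AND NOT A1 AND NOT A4) OR (NOT A2 AND NOT A5 AND A1 AND NOT A4) OR (NOT A2 AND NOT A5 AND A1 AND A4) OR (NOT A2 AND A5 AND NOT A1 AND NOT A4) OR (NOT A2 AND A5 AND NOT A1 AND A4) OR (NOT A2 AND A5 AND A1 AND NOT A4) OR (NOT A2 AND A5 AND A1 AND A4) OR (A2 AND NOT A5 AND NOT A1 AND A4)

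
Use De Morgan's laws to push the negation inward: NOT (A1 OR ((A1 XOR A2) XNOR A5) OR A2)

NOT A1 AND NOT ((A1 XOR A2) XNOR A5) AND NOT A2
De Morgan's: NOT(OR of terms) = AND of negations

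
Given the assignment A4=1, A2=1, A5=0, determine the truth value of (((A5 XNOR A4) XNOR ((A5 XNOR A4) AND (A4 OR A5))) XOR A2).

Substituting: (((0 XNOR 1) XNOR ((0 XNOR 1) AND (1 OR 0))) XOR 1)
= 0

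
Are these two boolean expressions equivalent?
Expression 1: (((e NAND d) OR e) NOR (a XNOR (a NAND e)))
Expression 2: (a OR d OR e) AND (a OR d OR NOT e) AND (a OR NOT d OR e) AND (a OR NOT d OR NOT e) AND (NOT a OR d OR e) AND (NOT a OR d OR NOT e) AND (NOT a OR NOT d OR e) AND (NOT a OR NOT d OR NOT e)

Yes, they are equivalent — the two output columns agree on all 8 assignments:
a | d | e | Expression 1 | Expression 2
---------------------------------------
0 | 0 | 0 | 0 | 0
0 | 0 | 1 | 0 | 0
0 | 1 | 0 | 0 | 0
0 | 1 | 1 | 0 | 0
1 | 0 | 0 | 0 | 0
1 | 0 | 1 | 0 | 0
1 | 1 | 0 | 0 | 0
1 | 1 | 1 | 0 | 0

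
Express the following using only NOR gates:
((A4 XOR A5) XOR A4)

((((((((A4 NOR A5) NOR (A4 NOR A5)) NOR ((A4 NOR A5) NOR (A4 NOR A5))) NOR ((((A4 NOR A4) NOR (A5 NOR A5)) NOR ((A4 NOR A4) NOR (A5 NOR A5))) NOR (((A4 NOR A4) NOR (A5 NOR A5)) NOR ((A4 NOR A4) NOR (A5 NOR A5))))) NOR A4) NOR (((((A4 NOR A5) NOR (A4 NOR A5)) NOR ((A4 NOR A5) NOR (A4 NOR A5))) NOR ((((A4 NOR A4) NOR (A5 NOR A5)) NOR ((A4 NOR A4) NOR (A5 NOR A5))) NOR (((A4 NOR A4) NOR (A5 NOR A5)) NOR ((A4 NOR A4) NOR (A5 NOR A5))))) NOR A4)) NOR ((((((A4 NOR A5) NOR (A4 NOR A5)) NOR ((A4 NOR A5) NOR (A4 NOR A5))) NOR ((((A4 NOR A4) NOR (A5 NOR A5)) NOR ((A4 NOR A4) NOR (A5 NOR A5))) NOR (((A4 NOR A4) NOR (A5 NOR A5)) NOR ((A4 NOR A4) NOR (A5 NOR A5))))) NOR A4) NOR (((((A4 NOR A5) NOR (A4 NOR A5)) NOR ((A4 NOR A5) NOR (A4 NOR A5))) NOR ((((A4 NOR A4) NOR (A5 NOR A5)) NOR ((A4 NOR A4) NOR (A5 NOR A5))) NOR (((A4 NOR A4) NOR (A5 NOR A5)) NOR ((A4 NOR A4) NOR (A5 NOR A5))))) NOR A4))) NOR ((((((((A4 NOR A5) NOR (A4 NOR A5)) NOR ((A4 NOR A5) NOR (A4 NOR A5))) NOR ((((A4 NOR A4) NOR (A5 NOR A5)) NOR ((A4 NOR A4) NOR (A5 NOR A5))) NOR (((A4 NOR A4) NOR (A5 NOR A5)) NOR ((A4 NOR A4) NOR (A5 NOR A5))))) NOR ((((A4 NOR A5) NOR (A4 NOR A5)) NOR ((A4 NOR A5) NOR (A4 NOR A5))) NOR ((((A4 NOR A4) NOR (A5 NOR A5)) NOR ((A4 NOR A4) NOR (A5 NOR A5))) NOR (((A4 NOR A4) NOR (A5 NOR A5)) NOR ((A4 NOR A4) NOR (A5 NOR A5)))))) NOR (A4 NOR A4)) NOR ((((((A4 NOR A5) NOR (A4 NOR A5)) NOR ((A4 NOR A5) NOR (A4 NOR A5))) NOR ((((A4 NOR A4) NOR (A5 NOR A5)) NOR ((A4 NOR A4) NOR (A5 NOR A5))) NOR (((A4 NOR A4) NOR (A5 NOR A5)) NOR ((A4 NOR A4) NOR (A5 NOR A5))))) NOR ((((A4 NOR A5) NOR (A4 NOR A5)) NOR ((A4 NOR A5) NOR (A4 NOR A5))) NOR ((((A4 NOR A4) NOR (A5 NOR A5)) NOR ((A4 NOR A4) NOR (A5 NOR A5))) NOR (((A4 NOR A4) NOR (A5 NOR A5)) NOR ((A4 NOR A4) NOR (A5 NOR A5)))))) NOR (A4 NOR A4))) NOR (((((((A4 NOR A5) NOR (A4 NOR A5)) NOR ((A4 NOR A5) NOR (A4 NOR A5))) NOR ((((A4 NOR A4) NOR (A5 NOR A5)) NOR ((A4 NOR A4) NOR (A5 NOR A5))) NOR (((A4 NOR A4) NOR (A5 NOR A5)) NOR ((A4 NOR A4) NOR (A5 NOR A5))))) NOR ((((A4 NOR A5) NOR (A4 NOR A5)) NOR ((A4 NOR A5) NOR (A4 NOR A5))) NOR ((((A4 NOR A4) NOR (A5 NOR A5)) NOR ((A4 NOR A4) NOR (A5 NOR A5))) NOR (((A4 NOR A4) NOR (A5 NOR A5)) NOR ((A4 NOR A4) NOR (A5 NOR A5)))))) NOR (A4 NOR A4)) NOR ((((((A4 NOR A5) NOR (A4 NOR A5)) NOR ((A4 NOR A5) NOR (A4 NOR A5))) NOR ((((A4 NOR A4) NOR (A5 NOR A5)) NOR ((A4 NOR A4) NOR (A5 NOR A5))) NOR (((A4 NOR A4) NOR (A5 NOR A5)) NOR ((A4 NOR A4) NOR (A5 NOR A5))))) NOR ((((A4 NOR A5) NOR (A4 NOR A5)) NOR ((A4 NOR A5) NOR (A4 NOR A5))) NOR ((((A4 NOR A4) NOR (A5 NOR A5)) NOR ((A4 NOR A4) NOR (A5 NOR A5))) NOR (((A4 NOR A4) NOR (A5 NOR A5)) NOR ((A4 NOR A4) NOR (A5 NOR A5)))))) NOR (A4 NOR A4)))))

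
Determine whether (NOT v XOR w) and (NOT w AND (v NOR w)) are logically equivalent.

No. Counterexample: with v=1, w=1, Expression 1 = 1 but Expression 2 = 0.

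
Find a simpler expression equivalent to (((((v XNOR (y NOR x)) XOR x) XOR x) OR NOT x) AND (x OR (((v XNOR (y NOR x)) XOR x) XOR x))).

By distribution ((E OR v) AND (E OR NOT v) = E) then XOR self-cancellation ((E XOR v) XOR v = E):
= (v XNOR (y NOR x))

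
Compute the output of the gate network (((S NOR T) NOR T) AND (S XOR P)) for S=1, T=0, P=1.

Substituting: (((1 NOR 0) NOR 0) AND (1 XOR 1))
= 0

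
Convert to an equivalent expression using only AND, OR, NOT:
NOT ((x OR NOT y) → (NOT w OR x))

(x OR NOT y) AND NOT (NOT w OR x)
(Negated implication: NOT(A → B) = A AND NOT B)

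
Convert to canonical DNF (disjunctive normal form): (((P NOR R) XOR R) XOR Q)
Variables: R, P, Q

(NOT R AND NOT P AND NOT Q) OR (NOT R AND P AND Q) OR (R AND NOT P AND NOT Q) OR (R AND P AND NOT Q)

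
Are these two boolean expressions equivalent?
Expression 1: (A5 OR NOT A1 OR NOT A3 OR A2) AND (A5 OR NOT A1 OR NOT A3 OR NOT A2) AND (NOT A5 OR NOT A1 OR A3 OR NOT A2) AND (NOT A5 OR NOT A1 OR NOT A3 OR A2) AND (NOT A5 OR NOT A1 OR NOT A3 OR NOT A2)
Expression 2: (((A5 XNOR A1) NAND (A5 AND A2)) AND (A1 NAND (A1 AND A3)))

Yes, they are equivalent — the two output columns agree on all 16 assignments:
A5 | A1 | A3 | A2 | Expression 1 | Expression 2
-----------------------------------------------
0 | 0 | 0 | 0 | 1 | 1
0 | 0 | 0 | 1 | 1 | 1
0 | 0 | 1 | 0 | 1 | 1
0 | 0 | 1 | 1 | 1 | 1
0 | 1 | 0 | 0 | 1 | 1
0 | 1 | 0 | 1 | 1 | 1
0 | 1 | 1 | 0 | 0 | 0
0 | 1 | 1 | 1 | 0 | 0
1 | 0 | 0 | 0 | 1 | 1
1 | 0 | 0 | 1 | 1 | 1
1 | 0 | 1 | 0 | 1 | 1
1 | 0 | 1 | 1 | 1 | 1
1 | 1 | 0 | 0 | 1 | 1
1 | 1 | 0 | 1 | 0 | 0
1 | 1 | 1 | 0 | 0 | 0
1 | 1 | 1 | 1 | 0 | 0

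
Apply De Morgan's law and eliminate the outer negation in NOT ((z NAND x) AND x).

NOT (z NAND x) OR NOT x
De Morgan's: NOT(AND of terms) = OR of negations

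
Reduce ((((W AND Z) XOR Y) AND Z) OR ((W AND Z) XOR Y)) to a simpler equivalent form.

By absorption (E OR (E AND v) = E):
= ((W AND Z) XOR Y)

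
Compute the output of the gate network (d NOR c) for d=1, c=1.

Substituting: (1 NOR 1)
= 0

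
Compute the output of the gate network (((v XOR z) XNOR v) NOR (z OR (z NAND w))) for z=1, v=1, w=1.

Substituting: (((1 XOR 1) XNOR 1) NOR (1 OR (1 NAND 1)))
= 0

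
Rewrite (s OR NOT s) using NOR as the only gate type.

((s NOR (s NOR s)) NOR (s NOR (s NOR s)))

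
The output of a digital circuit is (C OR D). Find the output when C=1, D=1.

Substituting: (1 OR 1)
= 1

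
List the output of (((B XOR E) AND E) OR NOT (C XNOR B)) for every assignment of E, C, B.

E | C | B | Output
------------------
0 | 0 | 0 | 0
0 | 0 | 1 | 1
0 | 1 | 0 | 1
0 | 1 | 1 | 0
1 | 0 | 0 | 1
1 | 0 | 1 | 1
1 | 1 | 0 | 1
1 | 1 | 1 | 0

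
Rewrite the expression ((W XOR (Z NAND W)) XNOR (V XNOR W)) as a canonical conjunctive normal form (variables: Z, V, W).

(Z OR NOT V OR W) AND (Z OR NOT V OR NOT W) AND (NOT Z OR V OR NOT W) AND (NOT Z OR NOT V OR W)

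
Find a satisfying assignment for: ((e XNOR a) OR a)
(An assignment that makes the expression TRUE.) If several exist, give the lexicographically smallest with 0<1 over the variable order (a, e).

a=0, e=0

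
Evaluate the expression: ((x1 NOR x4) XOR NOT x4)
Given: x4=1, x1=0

Substituting: ((0 NOR 1) XOR NOT 1)
= 0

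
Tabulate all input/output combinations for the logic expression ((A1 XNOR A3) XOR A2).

A3 | A1 | A2 | Output
---------------------
0 | 0 | 0 | 1
0 | 0 | 1 | 0
0 | 1 | 0 | 0
0 | 1 | 1 | 1
1 | 0 | 0 | 0
1 | 0 | 1 | 1
1 | 1 | 0 | 1
1 | 1 | 1 | 0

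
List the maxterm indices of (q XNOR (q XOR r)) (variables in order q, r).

ΠM(1, 3) = (q OR NOT r) AND (NOT q OR NOT r)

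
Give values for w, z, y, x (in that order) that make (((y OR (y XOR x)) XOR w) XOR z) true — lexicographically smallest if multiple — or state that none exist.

w=0, z=0, y=0, x=1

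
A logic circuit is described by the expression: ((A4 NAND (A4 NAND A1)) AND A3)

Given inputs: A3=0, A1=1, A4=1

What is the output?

Substituting: ((1 NAND (1 NAND 1)) AND 0)
= 0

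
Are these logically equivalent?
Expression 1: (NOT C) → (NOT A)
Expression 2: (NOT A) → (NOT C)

No, Converse is not equivalent to original (counterexample: C=0, A=1)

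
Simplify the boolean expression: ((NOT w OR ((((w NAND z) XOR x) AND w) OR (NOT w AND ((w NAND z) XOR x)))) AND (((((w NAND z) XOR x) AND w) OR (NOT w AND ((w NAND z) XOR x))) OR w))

By distribution ((E OR v) AND (E OR NOT v) = E) then distribution ((E AND v) OR (E AND NOT v) = E):
= ((w NAND z) XOR x)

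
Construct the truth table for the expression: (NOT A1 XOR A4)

A4 | A1 | Output
----------------
0 | 0 | 1
0 | 1 | 0
1 | 0 | 0
1 | 1 | 1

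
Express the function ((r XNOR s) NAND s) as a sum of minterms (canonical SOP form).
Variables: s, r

Σm(0, 1, 2) = (NOT s AND NOT r) OR (NOT s AND r) OR (s AND NOT r)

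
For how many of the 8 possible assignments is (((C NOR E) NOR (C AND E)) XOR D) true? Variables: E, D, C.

Satisfying assignments: (0,0,1), (0,1,0), (1,0,0), (1,1,1)
Count: 4 out of 8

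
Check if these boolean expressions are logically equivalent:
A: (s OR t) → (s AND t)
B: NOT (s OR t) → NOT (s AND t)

No, Inverse is not equivalent to original (counterexample: t=0, s=1)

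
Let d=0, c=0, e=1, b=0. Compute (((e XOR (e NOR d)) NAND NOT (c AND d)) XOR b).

Substituting: (((1 XOR (1 NOR 0)) NAND NOT (0 AND 0)) XOR 0)
= 0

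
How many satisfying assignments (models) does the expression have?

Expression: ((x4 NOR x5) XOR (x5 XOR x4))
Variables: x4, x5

Satisfying assignments: (0,0), (0,1), (1,0)
Count: 3 out of 4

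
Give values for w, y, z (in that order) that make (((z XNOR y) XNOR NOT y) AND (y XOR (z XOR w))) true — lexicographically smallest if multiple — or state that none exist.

w=0, y=1, z=0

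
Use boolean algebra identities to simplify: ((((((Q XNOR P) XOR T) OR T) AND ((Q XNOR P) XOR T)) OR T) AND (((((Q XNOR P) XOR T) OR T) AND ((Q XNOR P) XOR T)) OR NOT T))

By distribution ((E OR v) AND (E OR NOT v) = E) then absorption (E AND (E OR v) = E):
= ((Q XNOR P) XOR T)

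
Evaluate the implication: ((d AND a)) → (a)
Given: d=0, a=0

Antecedent ((d AND a)) = 0; consequent (a) = 0.
0 → 0 = 1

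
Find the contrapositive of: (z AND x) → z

Contrapositive: NOT z → NOT (z AND x)
Note: A statement and its contrapositive are logically equivalent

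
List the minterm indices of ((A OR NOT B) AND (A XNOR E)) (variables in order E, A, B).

Σm(0, 6, 7) = (NOT E AND NOT A AND NOT B) OR (E AND A AND NOT B) OR (E AND A AND B)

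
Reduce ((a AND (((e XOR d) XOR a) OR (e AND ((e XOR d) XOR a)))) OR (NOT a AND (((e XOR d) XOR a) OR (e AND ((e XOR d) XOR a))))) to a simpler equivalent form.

By distribution ((E AND v) OR (E AND NOT v) = E) then absorption (E OR (E AND v) = E):
= ((e XOR d) XOR a)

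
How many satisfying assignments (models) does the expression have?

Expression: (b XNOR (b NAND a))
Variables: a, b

Satisfying assignments: (0,1)
Count: 1 out of 4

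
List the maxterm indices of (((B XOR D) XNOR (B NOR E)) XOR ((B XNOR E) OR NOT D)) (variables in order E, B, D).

ΠM(1, 4, 5, 7) = (E OR B OR NOT D) AND (NOT E OR B OR D) AND (NOT E OR B OR NOT D) AND (NOT E OR NOT B OR NOT D)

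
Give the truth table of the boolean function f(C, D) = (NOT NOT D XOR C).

C | D | Output
--------------
0 | 0 | 0
0 | 1 | 1
1 | 0 | 1
1 | 1 | 0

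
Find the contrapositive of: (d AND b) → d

Contrapositive: NOT d → NOT (d AND b)
Note: A statement and its contrapositive are logically equivalent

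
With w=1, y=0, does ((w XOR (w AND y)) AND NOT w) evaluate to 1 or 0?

Substituting: ((1 XOR (1 AND 0)) AND NOT 1)
= 0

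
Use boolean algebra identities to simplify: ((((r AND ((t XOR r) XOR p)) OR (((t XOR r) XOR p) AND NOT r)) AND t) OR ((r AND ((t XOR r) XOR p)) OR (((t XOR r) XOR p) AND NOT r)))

By absorption (E OR (E AND v) = E) then distribution ((E AND v) OR (E AND NOT v) = E):
= ((t XOR r) XOR p)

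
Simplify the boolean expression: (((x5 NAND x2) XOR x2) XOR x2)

By XOR self-cancellation ((E XOR v) XOR v = E):
= (x5 NAND x2)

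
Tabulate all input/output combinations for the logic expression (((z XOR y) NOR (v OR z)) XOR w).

v | z | w | y | Output
----------------------
0 | 0 | 0 | 0 | 1
0 | 0 | 0 | 1 | 0
0 | 0 | 1 | 0 | 0
0 | 0 | 1 | 1 | 1
0 | 1 | 0 | 0 | 0
0 | 1 | 0 | 1 | 0
0 | 1 | 1 | 0 | 1
0 | 1 | 1 | 1 | 1
1 | 0 | 0 | 0 | 0
1 | 0 | 0 | 1 | 0
1 | 0 | 1 | 0 | 1
1 | 0 | 1 | 1 | 1
1 | 1 | 0 | 0 | 0
1 | 1 | 0 | 1 | 0
1 | 1 | 1 | 0 | 1
1 | 1 | 1 | 1 | 1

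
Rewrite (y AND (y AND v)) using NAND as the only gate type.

((y NAND ((y NAND v) NAND (y NAND v))) NAND (y NAND ((y NAND v) NAND (y NAND v))))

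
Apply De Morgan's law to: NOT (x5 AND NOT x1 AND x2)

NOT x5 OR x1 OR NOT x2
De Morgan's: NOT(AND of terms) = OR of negations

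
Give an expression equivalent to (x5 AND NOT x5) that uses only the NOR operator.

((x5 NOR x5) NOR ((x5 NOR x5) NOR (x5 NOR x5)))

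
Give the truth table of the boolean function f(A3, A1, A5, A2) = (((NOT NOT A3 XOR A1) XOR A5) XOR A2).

A3 | A1 | A5 | A2 | Output
--------------------------
0 | 0 | 0 | 0 | 0
0 | 0 | 0 | 1 | 1
0 | 0 | 1 | 0 | 1
0 | 0 | 1 | 1 | 0
0 | 1 | 0 | 0 | 1
0 | 1 | 0 | 1 | 0
0 | 1 | 1 | 0 | 0
0 | 1 | 1 | 1 | 1
1 | 0 | 0 | 0 | 1
1 | 0 | 0 | 1 | 0
1 | 0 | 1 | 0 | 0
1 | 0 | 1 | 1 | 1
1 | 1 | 0 | 0 | 0
1 | 1 | 0 | 1 | 1
1 | 1 | 1 | 0 | 1
1 | 1 | 1 | 1 | 0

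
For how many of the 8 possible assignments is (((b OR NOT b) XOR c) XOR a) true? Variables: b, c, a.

Satisfying assignments: (0,0,0), (0,1,1), (1,0,0), (1,1,1)
Count: 4 out of 8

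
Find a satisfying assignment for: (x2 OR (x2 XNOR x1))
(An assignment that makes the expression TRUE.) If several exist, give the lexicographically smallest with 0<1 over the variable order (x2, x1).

x2=0, x1=0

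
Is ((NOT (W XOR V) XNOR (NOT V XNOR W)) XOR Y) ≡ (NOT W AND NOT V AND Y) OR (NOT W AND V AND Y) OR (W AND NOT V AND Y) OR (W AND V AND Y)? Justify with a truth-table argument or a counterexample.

Yes, they are equivalent — the two output columns agree on all 8 assignments:
W | V | Y | Expression 1 | Expression 2
---------------------------------------
0 | 0 | 0 | 0 | 0
0 | 0 | 1 | 1 | 1
0 | 1 | 0 | 0 | 0
0 | 1 | 1 | 1 | 1
1 | 0 | 0 | 0 | 0
1 | 0 | 1 | 1 | 1
1 | 1 | 0 | 0 | 0
1 | 1 | 1 | 1 | 1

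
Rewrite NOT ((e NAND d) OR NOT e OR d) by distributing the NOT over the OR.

NOT (e NAND d) AND e AND NOT d
De Morgan's: NOT(OR of terms) = AND of negations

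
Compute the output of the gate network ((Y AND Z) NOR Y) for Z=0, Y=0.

Substituting: ((0 AND 0) NOR 0)
= 1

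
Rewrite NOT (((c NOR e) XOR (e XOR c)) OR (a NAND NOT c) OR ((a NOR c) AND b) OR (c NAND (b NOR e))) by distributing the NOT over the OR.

NOT ((c NOR e) XOR (e XOR c)) AND NOT (a NAND NOT c) AND NOT ((a NOR c) AND b) AND NOT (c NAND (b NOR e))
De Morgan's: NOT(OR of terms) = AND of negations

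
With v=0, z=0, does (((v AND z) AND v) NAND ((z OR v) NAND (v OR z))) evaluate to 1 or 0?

Substituting: (((0 AND 0) AND 0) NAND ((0 OR 0) NAND (0 OR 0)))
= 1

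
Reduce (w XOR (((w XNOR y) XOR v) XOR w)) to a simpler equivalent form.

By XOR self-cancellation ((E XOR v) XOR v = E):
= ((w XNOR y) XOR v)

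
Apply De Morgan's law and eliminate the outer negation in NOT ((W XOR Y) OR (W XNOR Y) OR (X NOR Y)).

NOT (W XOR Y) AND NOT (W XNOR Y) AND NOT (X NOR Y)
De Morgan's: NOT(OR of terms) = AND of negations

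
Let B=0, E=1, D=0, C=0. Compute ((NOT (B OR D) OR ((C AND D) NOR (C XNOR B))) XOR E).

Substituting: ((NOT (0 OR 0) OR ((0 AND 0) NOR (0 XNOR 0))) XOR 1)
= 0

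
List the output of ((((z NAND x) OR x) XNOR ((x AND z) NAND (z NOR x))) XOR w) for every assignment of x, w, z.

x | w | z | Output
------------------
0 | 0 | 0 | 1
0 | 0 | 1 | 1
0 | 1 | 0 | 0
0 | 1 | 1 | 0
1 | 0 | 0 | 1
1 | 0 | 1 | 1
1 | 1 | 0 | 0
1 | 1 | 1 | 0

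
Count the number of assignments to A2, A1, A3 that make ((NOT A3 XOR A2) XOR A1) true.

Satisfying assignments: (0,0,0), (0,1,1), (1,0,1), (1,1,0)
Count: 4 out of 8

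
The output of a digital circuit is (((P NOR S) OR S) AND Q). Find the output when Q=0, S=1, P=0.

Substituting: (((0 NOR 1) OR 1) AND 0)
= 0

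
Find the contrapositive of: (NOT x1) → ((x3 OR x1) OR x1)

Contrapositive: NOT ((x3 OR x1) OR x1) → x1
Note: A statement and its contrapositive are logically equivalent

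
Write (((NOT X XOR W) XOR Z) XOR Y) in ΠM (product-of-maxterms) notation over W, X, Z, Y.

ΠM(1, 2, 4, 7, 8, 11, 13, 14) = (W OR X OR Z OR NOT Y) AND (W OR X OR NOT Z OR Y) AND (W OR NOT X OR Z OR Y) AND (W OR NOT X OR NOT Z OR NOT Y) AND (NOT W OR X OR Z OR Y) AND (NOT W OR X OR NOT Z OR NOT Y) AND (NOT W OR NOT X OR Z OR NOT Y) AND (NOT W OR NOT X OR NOT Z OR Y)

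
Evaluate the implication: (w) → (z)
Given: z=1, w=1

Antecedent (w) = 1; consequent (z) = 1.
1 → 1 = 1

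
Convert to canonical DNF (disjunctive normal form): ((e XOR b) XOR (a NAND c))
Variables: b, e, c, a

(NOT b AND NOT e AND NOT c AND NOT a) OR (NOT b AND NOT e AND NOT c AND a) OR (NOT b AND NOT e AND c AND NOT a) OR (NOT b AND e AND c AND a) OR (b AND NOT e AND c AND a) OR (b AND e AND NOT c AND NOT a) OR (b AND e AND NOT c AND a) OR (b AND e AND c AND NOT a)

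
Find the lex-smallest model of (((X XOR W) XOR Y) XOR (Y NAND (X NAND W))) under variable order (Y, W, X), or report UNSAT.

Y=0, W=0, X=0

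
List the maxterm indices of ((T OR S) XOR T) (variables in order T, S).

ΠM(0, 2, 3) = (T OR S) AND (NOT T OR S) AND (NOT T OR NOT S)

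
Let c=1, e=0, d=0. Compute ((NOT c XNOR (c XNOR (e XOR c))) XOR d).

Substituting: ((NOT 1 XNOR (1 XNOR (0 XOR 1))) XOR 0)
= 0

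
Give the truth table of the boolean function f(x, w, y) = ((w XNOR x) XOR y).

x | w | y | Output
------------------
0 | 0 | 0 | 1
0 | 0 | 1 | 0
0 | 1 | 0 | 0
0 | 1 | 1 | 1
1 | 0 | 0 | 0
1 | 0 | 1 | 1
1 | 1 | 0 | 1
1 | 1 | 1 | 0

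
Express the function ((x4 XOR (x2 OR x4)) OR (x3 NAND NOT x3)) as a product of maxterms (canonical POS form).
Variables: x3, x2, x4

ΠM() = TRUE (no maxterms)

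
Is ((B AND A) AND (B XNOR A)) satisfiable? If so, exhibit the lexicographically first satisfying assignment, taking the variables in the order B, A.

B=1, A=1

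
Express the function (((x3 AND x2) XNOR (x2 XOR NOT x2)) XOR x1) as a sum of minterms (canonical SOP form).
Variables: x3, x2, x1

Σm(1, 3, 5, 6) = (NOT x3 AND NOT x2 AND x1) OR (NOT x3 AND x2 AND x1) OR (x3 AND NOT x2 AND x1) OR (x3 AND x2 AND NOT x1)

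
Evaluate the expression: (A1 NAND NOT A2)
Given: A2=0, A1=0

Substituting: (0 NAND NOT 0)
= 1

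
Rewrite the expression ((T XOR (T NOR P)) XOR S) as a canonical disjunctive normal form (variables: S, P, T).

(NOT S AND NOT P AND NOT T) OR (NOT S AND NOT P AND T) OR (NOT S AND P AND T) OR (S AND P AND NOT T)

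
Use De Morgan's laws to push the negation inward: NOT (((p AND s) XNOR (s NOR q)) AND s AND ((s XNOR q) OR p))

NOT ((p AND s) XNOR (s NOR q)) OR NOT s OR NOT ((s XNOR q) OR p)
De Morgan's: NOT(AND of terms) = OR of negations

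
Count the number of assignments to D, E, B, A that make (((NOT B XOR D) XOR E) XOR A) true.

Satisfying assignments: (0,0,0,0), (0,0,1,1), (0,1,0,1), (0,1,1,0), (1,0,0,1), (1,0,1,0), (1,1,0,0), (1,1,1,1)
Count: 8 out of 16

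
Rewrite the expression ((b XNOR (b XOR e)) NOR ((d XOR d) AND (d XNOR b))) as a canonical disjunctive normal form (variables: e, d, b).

(e AND NOT d AND NOT b) OR (e AND NOT d AND b) OR (e AND d AND NOT b) OR (e AND d AND b)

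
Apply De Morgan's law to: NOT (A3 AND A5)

NOT A3 OR NOT A5
De Morgan's: NOT(AND of terms) = OR of negations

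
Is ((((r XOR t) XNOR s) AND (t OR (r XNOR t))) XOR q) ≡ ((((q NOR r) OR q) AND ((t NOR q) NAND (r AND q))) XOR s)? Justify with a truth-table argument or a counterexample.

No. Counterexample: with s=0, t=0, q=1, r=0, Expression 1 = 0 but Expression 2 = 1.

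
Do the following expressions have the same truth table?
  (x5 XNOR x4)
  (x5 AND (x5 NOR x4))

No. Counterexample: with x4=0, x5=0, Expression 1 = 1 but Expression 2 = 0.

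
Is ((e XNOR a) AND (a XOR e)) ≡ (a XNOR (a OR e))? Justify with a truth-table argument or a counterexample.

No. Counterexample: with e=0, a=0, Expression 1 = 0 but Expression 2 = 1.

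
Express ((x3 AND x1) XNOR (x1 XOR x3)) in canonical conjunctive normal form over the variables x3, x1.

(x3 OR NOT x1) AND (NOT x3 OR x1) AND (NOT x3 OR NOT x1)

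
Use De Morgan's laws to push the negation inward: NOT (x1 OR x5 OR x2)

NOT x1 AND NOT x5 AND NOT x2
De Morgan's: NOT(OR of terms) = AND of negations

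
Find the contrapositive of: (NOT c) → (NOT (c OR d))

Contrapositive: (c OR d) → c
Note: A statement and its contrapositive are logically equivalent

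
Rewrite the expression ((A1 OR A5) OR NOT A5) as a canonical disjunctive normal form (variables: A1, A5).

(NOT A1 AND NOT A5) OR (NOT A1 AND A5) OR (A1 AND NOT A5) OR (A1 AND A5)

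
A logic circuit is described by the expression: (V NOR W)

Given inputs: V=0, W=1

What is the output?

Substituting: (0 NOR 1)
= 0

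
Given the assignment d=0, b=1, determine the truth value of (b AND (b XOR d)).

Substituting: (1 AND (1 XOR 0))
= 1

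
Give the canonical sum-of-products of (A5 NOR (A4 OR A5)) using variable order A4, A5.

Σm(0) = (NOT A4 AND NOT A5)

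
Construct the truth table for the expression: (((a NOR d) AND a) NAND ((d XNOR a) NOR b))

d | a | b | Output
------------------
0 | 0 | 0 | 1
0 | 0 | 1 | 1
0 | 1 | 0 | 1
0 | 1 | 1 | 1
1 | 0 | 0 | 1
1 | 0 | 1 | 1
1 | 1 | 0 | 1
1 | 1 | 1 | 1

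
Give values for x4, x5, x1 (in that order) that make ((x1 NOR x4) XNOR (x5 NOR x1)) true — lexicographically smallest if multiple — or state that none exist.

x4=0, x5=0, x1=0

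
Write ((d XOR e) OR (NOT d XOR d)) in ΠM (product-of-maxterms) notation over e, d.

ΠM() = TRUE (no maxterms)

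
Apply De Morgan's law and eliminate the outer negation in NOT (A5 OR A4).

NOT A5 AND NOT A4
De Morgan's: NOT(OR of terms) = AND of negations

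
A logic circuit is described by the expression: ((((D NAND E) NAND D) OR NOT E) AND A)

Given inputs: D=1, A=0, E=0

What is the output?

Substituting: ((((1 NAND 0) NAND 1) OR NOT 0) AND 0)
= 0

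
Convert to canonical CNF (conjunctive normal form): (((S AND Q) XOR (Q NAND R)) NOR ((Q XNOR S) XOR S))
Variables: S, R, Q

(S OR R OR Q) AND (S OR R OR NOT Q) AND (S OR NOT R OR Q) AND (NOT S OR R OR Q) AND (NOT S OR NOT R OR Q) AND (NOT S OR NOT R OR NOT Q)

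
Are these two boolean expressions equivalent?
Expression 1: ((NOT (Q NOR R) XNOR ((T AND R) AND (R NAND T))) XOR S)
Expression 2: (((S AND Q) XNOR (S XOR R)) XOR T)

No. Counterexample: with Q=0, S=0, T=1, R=0, Expression 1 = 1 but Expression 2 = 0.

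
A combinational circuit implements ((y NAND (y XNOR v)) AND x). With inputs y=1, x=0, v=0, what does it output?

Substituting: ((1 NAND (1 XNOR 0)) AND 0)
= 0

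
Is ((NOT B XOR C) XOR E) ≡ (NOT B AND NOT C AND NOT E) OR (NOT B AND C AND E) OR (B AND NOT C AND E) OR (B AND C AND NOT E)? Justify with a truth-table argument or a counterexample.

Yes, they are equivalent — the two output columns agree on all 8 assignments:
B | C | E | Expression 1 | Expression 2
---------------------------------------
0 | 0 | 0 | 1 | 1
0 | 0 | 1 | 0 | 0
0 | 1 | 0 | 0 | 0
0 | 1 | 1 | 1 | 1
1 | 0 | 0 | 0 | 0
1 | 0 | 1 | 1 | 1
1 | 1 | 0 | 1 | 1
1 | 1 | 1 | 0 | 0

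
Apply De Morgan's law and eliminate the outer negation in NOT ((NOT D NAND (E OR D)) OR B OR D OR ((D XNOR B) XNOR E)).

NOT (NOT D NAND (E OR D)) AND NOT B AND NOT D AND NOT ((D XNOR B) XNOR E)
De Morgan's: NOT(OR of terms) = AND of negations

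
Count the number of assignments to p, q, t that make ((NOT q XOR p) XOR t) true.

Satisfying assignments: (0,0,0), (0,1,1), (1,0,1), (1,1,0)
Count: 4 out of 8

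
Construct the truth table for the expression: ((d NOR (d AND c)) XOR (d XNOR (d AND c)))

c | d | Output
--------------
0 | 0 | 0
0 | 1 | 0
1 | 0 | 0
1 | 1 | 1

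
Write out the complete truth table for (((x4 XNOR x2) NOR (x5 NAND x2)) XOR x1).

x5 | x1 | x4 | x2 | Output
--------------------------
0 | 0 | 0 | 0 | 0
0 | 0 | 0 | 1 | 0
0 | 0 | 1 | 0 | 0
0 | 0 | 1 | 1 | 0
0 | 1 | 0 | 0 | 1
0 | 1 | 0 | 1 | 1
0 | 1 | 1 | 0 | 1
0 | 1 | 1 | 1 | 1
1 | 0 | 0 | 0 | 0
1 | 0 | 0 | 1 | 1
1 | 0 | 1 | 0 | 0
1 | 0 | 1 | 1 | 0
1 | 1 | 0 | 0 | 1
1 | 1 | 0 | 1 | 0
1 | 1 | 1 | 0 | 1
1 | 1 | 1 | 1 | 1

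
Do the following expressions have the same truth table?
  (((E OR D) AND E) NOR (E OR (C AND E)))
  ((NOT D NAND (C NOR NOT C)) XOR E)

Yes, they are equivalent — the two output columns agree on all 8 assignments:
D | E | C | Expression 1 | Expression 2
---------------------------------------
0 | 0 | 0 | 1 | 1
0 | 0 | 1 | 1 | 1
0 | 1 | 0 | 0 | 0
0 | 1 | 1 | 0 | 0
1 | 0 | 0 | 1 | 1
1 | 0 | 1 | 1 | 1
1 | 1 | 0 | 0 | 0
1 | 1 | 1 | 0 | 0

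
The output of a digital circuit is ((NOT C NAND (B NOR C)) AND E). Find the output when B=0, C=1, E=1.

Substituting: ((NOT 1 NAND (0 NOR 1)) AND 1)
= 1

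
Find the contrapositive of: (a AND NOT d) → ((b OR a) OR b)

Contrapositive: NOT ((b OR a) OR b) → NOT (a AND NOT d)
Note: A statement and its contrapositive are logically equivalent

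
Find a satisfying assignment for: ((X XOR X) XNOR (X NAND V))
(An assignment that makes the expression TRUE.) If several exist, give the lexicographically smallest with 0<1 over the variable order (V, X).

V=1, X=1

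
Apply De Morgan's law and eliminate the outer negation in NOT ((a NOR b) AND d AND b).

NOT (a NOR b) OR NOT d OR NOT b
De Morgan's: NOT(AND of terms) = OR of negations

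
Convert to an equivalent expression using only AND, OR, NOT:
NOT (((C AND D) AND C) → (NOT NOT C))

((C AND D) AND C) AND NOT C
(Negated implication: NOT(A → B) = A AND NOT B)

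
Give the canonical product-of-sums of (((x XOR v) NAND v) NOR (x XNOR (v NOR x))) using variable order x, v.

ΠM(0, 1, 2, 3) = (x OR v) AND (x OR NOT v) AND (NOT x OR v) AND (NOT x OR NOT v)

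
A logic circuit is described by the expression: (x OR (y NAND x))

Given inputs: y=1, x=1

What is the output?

Substituting: (1 OR (1 NAND 1))
= 1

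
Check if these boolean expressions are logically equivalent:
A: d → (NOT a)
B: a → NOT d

Yes, Contrapositive is always equivalent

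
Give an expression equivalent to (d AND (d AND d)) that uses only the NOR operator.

((d NOR d) NOR (((d NOR d) NOR (d NOR d)) NOR ((d NOR d) NOR (d NOR d))))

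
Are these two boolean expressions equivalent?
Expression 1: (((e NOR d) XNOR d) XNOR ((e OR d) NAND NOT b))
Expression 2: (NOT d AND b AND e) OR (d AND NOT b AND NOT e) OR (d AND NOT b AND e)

Yes, they are equivalent — the two output columns agree on all 8 assignments:
d | b | e | Expression 1 | Expression 2
---------------------------------------
0 | 0 | 0 | 0 | 0
0 | 0 | 1 | 0 | 0
0 | 1 | 0 | 0 | 0
0 | 1 | 1 | 1 | 1
1 | 0 | 0 | 1 | 1
1 | 0 | 1 | 1 | 1
1 | 1 | 0 | 0 | 0
1 | 1 | 1 | 0 | 0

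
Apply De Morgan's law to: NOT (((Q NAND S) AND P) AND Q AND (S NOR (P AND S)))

NOT ((Q NAND S) AND P) OR NOT Q OR NOT (S NOR (P AND S))
De Morgan's: NOT(AND of terms) = OR of negations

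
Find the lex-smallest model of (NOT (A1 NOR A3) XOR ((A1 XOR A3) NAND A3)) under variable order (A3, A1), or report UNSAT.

A3=0, A1=0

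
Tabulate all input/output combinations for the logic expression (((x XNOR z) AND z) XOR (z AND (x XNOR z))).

x | z | Output
--------------
0 | 0 | 0
0 | 1 | 0
1 | 0 | 0
1 | 1 | 0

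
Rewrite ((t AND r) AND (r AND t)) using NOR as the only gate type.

((((t NOR t) NOR (r NOR r)) NOR ((t NOR t) NOR (r NOR r))) NOR (((r NOR r) NOR (t NOR t)) NOR ((r NOR r) NOR (t NOR t))))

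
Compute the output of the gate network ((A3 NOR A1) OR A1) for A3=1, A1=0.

Substituting: ((1 NOR 0) OR 0)
= 0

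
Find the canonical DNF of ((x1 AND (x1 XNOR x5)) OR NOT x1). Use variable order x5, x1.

(NOT x5 AND NOT x1) OR (x5 AND NOT x1) OR (x5 AND x1)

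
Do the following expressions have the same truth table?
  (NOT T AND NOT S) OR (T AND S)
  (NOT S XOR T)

Yes, they are equivalent — the two output columns agree on all 4 assignments:
T | S | Expression 1 | Expression 2
-----------------------------------
0 | 0 | 1 | 1
0 | 1 | 0 | 0
1 | 0 | 0 | 0
1 | 1 | 1 | 1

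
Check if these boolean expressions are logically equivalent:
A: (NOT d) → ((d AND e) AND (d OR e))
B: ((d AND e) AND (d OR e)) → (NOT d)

No, Converse is not equivalent to original (counterexample: e=0, d=0)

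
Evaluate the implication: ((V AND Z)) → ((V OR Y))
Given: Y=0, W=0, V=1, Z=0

Antecedent ((V AND Z)) = 0; consequent ((V OR Y)) = 1.
0 → 1 = 1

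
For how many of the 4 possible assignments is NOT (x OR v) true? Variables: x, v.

Satisfying assignments: (0,0)
Count: 1 out of 4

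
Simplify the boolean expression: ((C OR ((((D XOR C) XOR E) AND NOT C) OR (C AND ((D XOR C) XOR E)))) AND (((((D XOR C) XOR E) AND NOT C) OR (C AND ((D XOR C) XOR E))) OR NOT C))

By distribution ((E OR v) AND (E OR NOT v) = E) then distribution ((E AND v) OR (E AND NOT v) = E):
= ((D XOR C) XOR E)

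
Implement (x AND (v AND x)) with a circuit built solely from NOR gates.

((x NOR x) NOR (((v NOR v) NOR (x NOR x)) NOR ((v NOR v) NOR (x NOR x))))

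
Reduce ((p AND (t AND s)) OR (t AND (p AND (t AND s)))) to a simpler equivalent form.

By absorption (E OR (E AND v) = E):
= (p AND (t AND s))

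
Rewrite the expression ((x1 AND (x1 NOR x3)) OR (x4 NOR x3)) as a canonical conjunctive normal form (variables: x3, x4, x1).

(x3 OR NOT x4 OR x1) AND (x3 OR NOT x4 OR NOT x1) AND (NOT x3 OR x4 OR x1) AND (NOT x3 OR x4 OR NOT x1) AND (NOT x3 OR NOT x4 OR x1) AND (NOT x3 OR NOT x4 OR NOT x1)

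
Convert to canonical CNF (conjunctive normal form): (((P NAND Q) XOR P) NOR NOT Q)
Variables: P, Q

(P OR Q) AND (P OR NOT Q) AND (NOT P OR Q) AND (NOT P OR NOT Q)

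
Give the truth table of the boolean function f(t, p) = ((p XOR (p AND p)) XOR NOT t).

t | p | Output
--------------
0 | 0 | 1
0 | 1 | 1
1 | 0 | 0
1 | 1 | 0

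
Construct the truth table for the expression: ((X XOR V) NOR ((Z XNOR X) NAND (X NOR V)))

X | V | Z | Output
------------------
0 | 0 | 0 | 1
0 | 0 | 1 | 0
0 | 1 | 0 | 0
0 | 1 | 1 | 0
1 | 0 | 0 | 0
1 | 0 | 1 | 0
1 | 1 | 0 | 0
1 | 1 | 1 | 0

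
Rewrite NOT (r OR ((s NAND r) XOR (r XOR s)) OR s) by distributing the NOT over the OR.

NOT r AND NOT ((s NAND r) XOR (r XOR s)) AND NOT s
De Morgan's: NOT(OR of terms) = AND of negations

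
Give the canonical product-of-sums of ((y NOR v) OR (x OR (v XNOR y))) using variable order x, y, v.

ΠM(1, 2) = (x OR y OR NOT v) AND (x OR NOT y OR v)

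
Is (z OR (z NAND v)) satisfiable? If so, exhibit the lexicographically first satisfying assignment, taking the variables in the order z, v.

z=0, v=0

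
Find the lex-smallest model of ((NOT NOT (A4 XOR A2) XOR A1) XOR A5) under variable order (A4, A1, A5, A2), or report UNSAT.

A4=0, A1=0, A5=0, A2=1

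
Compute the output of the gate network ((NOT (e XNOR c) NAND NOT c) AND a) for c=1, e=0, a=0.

Substituting: ((NOT (0 XNOR 1) NAND NOT 1) AND 0)
= 0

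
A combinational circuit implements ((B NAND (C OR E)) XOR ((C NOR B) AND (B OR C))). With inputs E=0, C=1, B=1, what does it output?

Substituting: ((1 NAND (1 OR 0)) XOR ((1 NOR 1) AND (1 OR 1)))
= 0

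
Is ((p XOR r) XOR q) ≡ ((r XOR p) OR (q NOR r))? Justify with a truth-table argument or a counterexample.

No. Counterexample: with r=0, q=0, p=0, Expression 1 = 0 but Expression 2 = 1.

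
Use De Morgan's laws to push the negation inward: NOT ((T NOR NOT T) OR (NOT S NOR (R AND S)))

NOT (T NOR NOT T) AND NOT (NOT S NOR (R AND S))
De Morgan's: NOT(OR of terms) = AND of negations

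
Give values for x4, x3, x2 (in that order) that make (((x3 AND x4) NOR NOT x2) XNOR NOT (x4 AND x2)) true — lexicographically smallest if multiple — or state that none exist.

x4=0, x3=0, x2=1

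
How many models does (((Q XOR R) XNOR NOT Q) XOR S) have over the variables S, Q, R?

Satisfying assignments: (0,0,1), (0,1,1), (1,0,0), (1,1,0)
Count: 4 out of 8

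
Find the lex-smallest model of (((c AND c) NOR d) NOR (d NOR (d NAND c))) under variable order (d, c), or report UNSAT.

d=0, c=1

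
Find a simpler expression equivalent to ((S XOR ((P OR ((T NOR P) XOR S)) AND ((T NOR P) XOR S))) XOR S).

By XOR self-cancellation ((E XOR v) XOR v = E) then absorption (E AND (E OR v) = E):
= ((T NOR P) XOR S)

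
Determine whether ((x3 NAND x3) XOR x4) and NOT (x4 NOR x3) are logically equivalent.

No. Counterexample: with x4=0, x3=0, Expression 1 = 1 but Expression 2 = 0.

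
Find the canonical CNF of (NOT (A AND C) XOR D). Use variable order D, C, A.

(D OR NOT C OR NOT A) AND (NOT D OR C OR A) AND (NOT D OR C OR NOT A) AND (NOT D OR NOT C OR A)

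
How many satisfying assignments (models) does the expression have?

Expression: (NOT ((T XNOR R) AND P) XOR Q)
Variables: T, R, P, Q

Satisfying assignments: (0,0,0,0), (0,0,1,1), (0,1,0,0), (0,1,1,0), (1,0,0,0), (1,0,1,0), (1,1,0,0), (1,1,1,1)
Count: 8 out of 16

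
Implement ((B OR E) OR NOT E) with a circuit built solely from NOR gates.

((((B NOR E) NOR (B NOR E)) NOR (E NOR E)) NOR (((B NOR E) NOR (B NOR E)) NOR (E NOR E)))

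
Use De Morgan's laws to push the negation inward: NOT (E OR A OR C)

NOT E AND NOT A AND NOT C
De Morgan's: NOT(OR of terms) = AND of negations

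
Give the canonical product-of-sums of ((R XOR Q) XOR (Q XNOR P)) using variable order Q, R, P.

ΠM(1, 2, 5, 6) = (Q OR R OR NOT P) AND (Q OR NOT R OR P) AND (NOT Q OR R OR NOT P) AND (NOT Q OR NOT R OR P)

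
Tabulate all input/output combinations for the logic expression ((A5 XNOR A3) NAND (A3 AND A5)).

A3 | A5 | Output
----------------
0 | 0 | 1
0 | 1 | 1
1 | 0 | 1
1 | 1 | 0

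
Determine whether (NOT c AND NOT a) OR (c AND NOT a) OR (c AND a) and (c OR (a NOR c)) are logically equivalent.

Yes, they are equivalent — the two output columns agree on all 4 assignments:
c | a | Expression 1 | Expression 2
-----------------------------------
0 | 0 | 1 | 1
0 | 1 | 0 | 0
1 | 0 | 1 | 1
1 | 1 | 1 | 1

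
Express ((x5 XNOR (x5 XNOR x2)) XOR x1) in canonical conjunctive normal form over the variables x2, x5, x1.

(x2 OR x5 OR x1) AND (x2 OR NOT x5 OR x1) AND (NOT x2 OR x5 OR NOT x1) AND (NOT x2 OR NOT x5 OR NOT x1)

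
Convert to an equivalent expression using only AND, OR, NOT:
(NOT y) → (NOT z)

y OR (NOT z)
(Implication elimination: A → B = NOT A OR B)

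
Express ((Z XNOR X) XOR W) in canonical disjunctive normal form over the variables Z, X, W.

(NOT Z AND NOT X AND NOT W) OR (NOT Z AND X AND W) OR (Z AND NOT X AND W) OR (Z AND X AND NOT W)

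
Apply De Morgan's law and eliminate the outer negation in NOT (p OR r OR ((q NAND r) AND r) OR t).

NOT p AND NOT r AND NOT ((q NAND r) AND r) AND NOT t
De Morgan's: NOT(OR of terms) = AND of negations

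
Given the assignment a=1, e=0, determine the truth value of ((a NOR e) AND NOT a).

Substituting: ((1 NOR 0) AND NOT 1)
= 0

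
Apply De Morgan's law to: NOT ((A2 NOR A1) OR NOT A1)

NOT (A2 NOR A1) AND A1
De Morgan's: NOT(OR of terms) = AND of negations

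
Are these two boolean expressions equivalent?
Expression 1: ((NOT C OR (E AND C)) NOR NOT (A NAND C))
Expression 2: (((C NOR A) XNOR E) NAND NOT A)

No. Counterexample: with A=0, E=0, C=0, Expression 1 = 0 but Expression 2 = 1.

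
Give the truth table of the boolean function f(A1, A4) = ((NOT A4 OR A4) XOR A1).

A1 | A4 | Output
----------------
0 | 0 | 1
0 | 1 | 1
1 | 0 | 0
1 | 1 | 0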